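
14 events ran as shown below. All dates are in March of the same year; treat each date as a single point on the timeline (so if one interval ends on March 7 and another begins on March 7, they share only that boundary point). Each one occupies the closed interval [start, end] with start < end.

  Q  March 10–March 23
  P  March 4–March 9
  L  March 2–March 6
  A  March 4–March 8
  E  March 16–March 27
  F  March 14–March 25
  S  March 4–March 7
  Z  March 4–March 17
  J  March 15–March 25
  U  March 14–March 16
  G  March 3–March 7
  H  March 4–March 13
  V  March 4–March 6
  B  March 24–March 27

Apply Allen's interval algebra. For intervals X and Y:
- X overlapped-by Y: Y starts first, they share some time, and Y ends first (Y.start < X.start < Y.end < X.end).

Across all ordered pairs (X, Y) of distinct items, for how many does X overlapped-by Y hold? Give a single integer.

23

Checking all 182 ordered pairs for relation 'overlapped-by'; matching pairs in alphabetical order:
(A, G): A overlapped-by G ✓
(A, L): A overlapped-by L ✓
(B, F): B overlapped-by F ✓
(B, J): B overlapped-by J ✓
(E, F): E overlapped-by F ✓
(E, J): E overlapped-by J ✓
(E, Q): E overlapped-by Q ✓
(E, Z): E overlapped-by Z ✓
(F, Q): F overlapped-by Q ✓
(F, Z): F overlapped-by Z ✓
(G, L): G overlapped-by L ✓
(H, G): H overlapped-by G ✓
(H, L): H overlapped-by L ✓
(J, Q): J overlapped-by Q ✓
(J, U): J overlapped-by U ✓
(J, Z): J overlapped-by Z ✓
(P, G): P overlapped-by G ✓
(P, L): P overlapped-by L ✓
(Q, H): Q overlapped-by H ✓
(Q, Z): Q overlapped-by Z ✓
(S, L): S overlapped-by L ✓
(Z, G): Z overlapped-by G ✓
(Z, L): Z overlapped-by L ✓
Count: 23.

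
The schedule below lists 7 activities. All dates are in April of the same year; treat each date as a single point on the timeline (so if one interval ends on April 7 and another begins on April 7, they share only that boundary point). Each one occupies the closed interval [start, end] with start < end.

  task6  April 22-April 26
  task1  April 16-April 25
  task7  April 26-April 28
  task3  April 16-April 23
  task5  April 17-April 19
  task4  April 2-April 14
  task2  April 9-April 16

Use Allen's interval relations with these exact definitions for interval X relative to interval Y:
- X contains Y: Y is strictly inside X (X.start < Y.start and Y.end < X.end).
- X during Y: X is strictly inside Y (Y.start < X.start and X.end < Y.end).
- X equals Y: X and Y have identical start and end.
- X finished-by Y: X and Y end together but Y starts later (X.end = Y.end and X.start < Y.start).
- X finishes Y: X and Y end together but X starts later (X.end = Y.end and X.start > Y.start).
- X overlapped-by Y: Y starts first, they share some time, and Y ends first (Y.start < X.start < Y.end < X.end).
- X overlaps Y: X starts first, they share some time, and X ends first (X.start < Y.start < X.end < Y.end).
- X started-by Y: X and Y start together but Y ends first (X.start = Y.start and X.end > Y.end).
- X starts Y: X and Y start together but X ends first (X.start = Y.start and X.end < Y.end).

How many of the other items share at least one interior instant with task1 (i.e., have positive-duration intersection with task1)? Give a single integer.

Target task1 = [April 16, April 25].
task2 [April 9, April 16] → meets → no.
task3 [April 16, April 23] → starts → counts.
task4 [April 2, April 14] → before → no.
task5 [April 17, April 19] → during → counts.
task6 [April 22, April 26] → overlapped-by → counts.
task7 [April 26, April 28] → after → no.
Total: 3.

3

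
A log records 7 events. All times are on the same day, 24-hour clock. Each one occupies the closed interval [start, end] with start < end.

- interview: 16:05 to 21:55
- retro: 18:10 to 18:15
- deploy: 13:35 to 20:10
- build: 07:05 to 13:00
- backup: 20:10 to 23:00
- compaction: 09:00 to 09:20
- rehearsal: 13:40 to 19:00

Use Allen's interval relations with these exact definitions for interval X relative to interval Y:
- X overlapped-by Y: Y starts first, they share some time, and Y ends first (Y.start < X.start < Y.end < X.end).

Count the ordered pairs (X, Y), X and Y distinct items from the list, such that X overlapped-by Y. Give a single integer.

Checking all 42 ordered pairs for relation 'overlapped-by'; matching pairs in alphabetical order:
(backup, interview): backup overlapped-by interview ✓
(interview, deploy): interview overlapped-by deploy ✓
(interview, rehearsal): interview overlapped-by rehearsal ✓
Count: 3.

3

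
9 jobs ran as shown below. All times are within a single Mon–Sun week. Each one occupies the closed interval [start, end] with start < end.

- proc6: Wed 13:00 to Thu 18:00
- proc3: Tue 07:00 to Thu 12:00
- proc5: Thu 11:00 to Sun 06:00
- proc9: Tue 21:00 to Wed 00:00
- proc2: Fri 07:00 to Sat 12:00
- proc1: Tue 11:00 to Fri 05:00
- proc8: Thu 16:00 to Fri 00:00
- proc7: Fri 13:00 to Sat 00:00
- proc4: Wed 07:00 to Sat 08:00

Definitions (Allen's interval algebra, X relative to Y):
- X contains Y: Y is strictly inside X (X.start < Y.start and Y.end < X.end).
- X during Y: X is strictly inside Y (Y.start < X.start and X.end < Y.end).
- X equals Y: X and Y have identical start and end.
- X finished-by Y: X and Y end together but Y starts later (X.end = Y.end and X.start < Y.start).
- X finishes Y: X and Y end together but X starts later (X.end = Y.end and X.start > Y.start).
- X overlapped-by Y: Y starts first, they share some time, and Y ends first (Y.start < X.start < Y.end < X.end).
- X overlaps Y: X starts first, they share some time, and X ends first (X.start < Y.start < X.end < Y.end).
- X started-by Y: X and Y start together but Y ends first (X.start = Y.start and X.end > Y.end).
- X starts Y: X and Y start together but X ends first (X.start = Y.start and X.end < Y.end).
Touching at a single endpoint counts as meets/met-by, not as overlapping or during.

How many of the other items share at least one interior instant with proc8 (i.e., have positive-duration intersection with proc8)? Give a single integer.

4

Target proc8 = [Thu 16:00, Fri 00:00].
proc1 [Tue 11:00, Fri 05:00] → contains → counts.
proc2 [Fri 07:00, Sat 12:00] → after → no.
proc3 [Tue 07:00, Thu 12:00] → before → no.
proc4 [Wed 07:00, Sat 08:00] → contains → counts.
proc5 [Thu 11:00, Sun 06:00] → contains → counts.
proc6 [Wed 13:00, Thu 18:00] → overlaps → counts.
proc7 [Fri 13:00, Sat 00:00] → after → no.
proc9 [Tue 21:00, Wed 00:00] → before → no.
Total: 4.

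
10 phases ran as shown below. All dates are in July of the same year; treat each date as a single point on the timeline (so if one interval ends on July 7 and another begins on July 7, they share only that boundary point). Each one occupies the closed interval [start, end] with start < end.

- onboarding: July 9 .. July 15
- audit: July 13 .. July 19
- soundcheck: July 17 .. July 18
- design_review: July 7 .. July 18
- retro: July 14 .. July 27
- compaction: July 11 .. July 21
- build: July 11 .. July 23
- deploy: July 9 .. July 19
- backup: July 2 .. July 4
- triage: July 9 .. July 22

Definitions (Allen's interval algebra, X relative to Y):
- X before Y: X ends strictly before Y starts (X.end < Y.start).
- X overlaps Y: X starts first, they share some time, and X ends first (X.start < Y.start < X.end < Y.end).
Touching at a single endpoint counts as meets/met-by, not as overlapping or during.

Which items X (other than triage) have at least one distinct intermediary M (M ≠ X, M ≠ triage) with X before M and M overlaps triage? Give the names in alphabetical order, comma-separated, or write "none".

backup

Target triage = [July 9, July 22].
Intermediaries M with M overlaps triage: design_review.
Via design_review — items with X before design_review: backup.
Union: backup.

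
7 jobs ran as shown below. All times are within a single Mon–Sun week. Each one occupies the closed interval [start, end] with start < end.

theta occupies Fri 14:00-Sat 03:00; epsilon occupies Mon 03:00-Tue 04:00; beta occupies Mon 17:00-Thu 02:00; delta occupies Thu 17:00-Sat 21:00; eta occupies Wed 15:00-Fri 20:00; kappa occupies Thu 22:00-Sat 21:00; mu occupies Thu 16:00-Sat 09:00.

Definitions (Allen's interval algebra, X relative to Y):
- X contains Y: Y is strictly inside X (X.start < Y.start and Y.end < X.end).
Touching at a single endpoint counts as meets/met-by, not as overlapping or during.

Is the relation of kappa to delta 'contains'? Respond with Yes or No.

No

kappa = [Thu 22:00, Sat 21:00], delta = [Thu 17:00, Sat 21:00].
Actual relation of kappa to delta: finishes.
Asked whether 'contains' holds → No.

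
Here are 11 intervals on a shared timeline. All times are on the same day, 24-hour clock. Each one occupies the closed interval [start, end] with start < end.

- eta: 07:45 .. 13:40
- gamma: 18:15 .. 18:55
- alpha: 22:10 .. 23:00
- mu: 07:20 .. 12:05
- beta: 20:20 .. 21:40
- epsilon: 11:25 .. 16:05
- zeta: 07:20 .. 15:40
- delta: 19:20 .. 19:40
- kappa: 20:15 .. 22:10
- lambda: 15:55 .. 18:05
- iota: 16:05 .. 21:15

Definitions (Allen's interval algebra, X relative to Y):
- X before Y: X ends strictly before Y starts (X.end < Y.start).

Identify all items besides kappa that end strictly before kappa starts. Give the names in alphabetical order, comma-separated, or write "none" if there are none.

delta, epsilon, eta, gamma, lambda, mu, zeta

Target kappa = [20:15, 22:10].
alpha [22:10, 23:00] → met-by → no.
beta [20:20, 21:40] → during → no.
delta [19:20, 19:40] → before → yes.
epsilon [11:25, 16:05] → before → yes.
eta [07:45, 13:40] → before → yes.
gamma [18:15, 18:55] → before → yes.
iota [16:05, 21:15] → overlaps → no.
lambda [15:55, 18:05] → before → yes.
mu [07:20, 12:05] → before → yes.
zeta [07:20, 15:40] → before → yes.
Result: delta, epsilon, eta, gamma, lambda, mu, zeta.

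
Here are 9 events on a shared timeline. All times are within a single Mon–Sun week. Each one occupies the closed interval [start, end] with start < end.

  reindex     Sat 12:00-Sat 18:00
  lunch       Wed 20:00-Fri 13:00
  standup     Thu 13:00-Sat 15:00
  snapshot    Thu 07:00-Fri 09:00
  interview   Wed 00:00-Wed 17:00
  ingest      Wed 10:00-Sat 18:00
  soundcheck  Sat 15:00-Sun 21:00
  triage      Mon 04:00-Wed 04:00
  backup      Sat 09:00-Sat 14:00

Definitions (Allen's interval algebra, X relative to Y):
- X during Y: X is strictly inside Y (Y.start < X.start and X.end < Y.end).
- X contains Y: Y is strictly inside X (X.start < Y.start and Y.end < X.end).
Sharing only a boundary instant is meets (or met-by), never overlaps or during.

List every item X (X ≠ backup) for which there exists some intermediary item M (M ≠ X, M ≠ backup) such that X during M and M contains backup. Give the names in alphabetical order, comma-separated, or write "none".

Target backup = [Sat 09:00, Sat 14:00].
Intermediaries M with M contains backup: ingest, standup.
Via ingest — items with X during ingest: lunch, snapshot, standup.
Via standup — items with X during standup: none.
Union: lunch, snapshot, standup.

lunch, snapshot, standup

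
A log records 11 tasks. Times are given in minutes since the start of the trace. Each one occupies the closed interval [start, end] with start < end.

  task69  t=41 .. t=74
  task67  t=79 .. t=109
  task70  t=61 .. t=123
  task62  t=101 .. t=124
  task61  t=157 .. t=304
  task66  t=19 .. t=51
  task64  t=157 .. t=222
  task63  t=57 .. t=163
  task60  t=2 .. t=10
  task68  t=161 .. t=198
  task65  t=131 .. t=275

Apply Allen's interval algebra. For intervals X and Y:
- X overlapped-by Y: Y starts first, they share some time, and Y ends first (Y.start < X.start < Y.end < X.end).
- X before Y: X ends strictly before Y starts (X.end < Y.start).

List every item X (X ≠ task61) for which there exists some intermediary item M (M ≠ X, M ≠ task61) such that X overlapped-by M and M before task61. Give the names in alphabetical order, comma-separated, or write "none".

Target task61 = [t=157, t=304].
Intermediaries M with M before task61: task60, task62, task66, task67, task69, task70.
Via task60 — items with X overlapped-by task60: none.
Via task62 — items with X overlapped-by task62: none.
Via task66 — items with X overlapped-by task66: task69.
Via task67 — items with X overlapped-by task67: task62.
Via task69 — items with X overlapped-by task69: task63, task70.
Via task70 — items with X overlapped-by task70: task62.
Union: task62, task63, task69, task70.

task62, task63, task69, task70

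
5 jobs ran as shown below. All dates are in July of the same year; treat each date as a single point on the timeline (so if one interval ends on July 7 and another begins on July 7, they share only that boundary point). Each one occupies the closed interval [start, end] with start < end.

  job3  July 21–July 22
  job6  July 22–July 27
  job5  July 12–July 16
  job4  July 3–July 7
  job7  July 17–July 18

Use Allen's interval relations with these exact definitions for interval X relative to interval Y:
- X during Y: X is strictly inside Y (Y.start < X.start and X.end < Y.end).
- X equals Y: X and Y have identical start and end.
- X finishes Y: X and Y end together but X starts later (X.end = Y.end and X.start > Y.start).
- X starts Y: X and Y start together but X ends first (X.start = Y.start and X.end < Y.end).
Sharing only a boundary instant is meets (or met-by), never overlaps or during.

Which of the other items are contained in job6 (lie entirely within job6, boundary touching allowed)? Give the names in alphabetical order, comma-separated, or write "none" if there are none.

none

Target job6 = [July 22, July 27].
job3 [July 21, July 22] → meets → no.
job4 [July 3, July 7] → before → no.
job5 [July 12, July 16] → before → no.
job7 [July 17, July 18] → before → no.
Result: none.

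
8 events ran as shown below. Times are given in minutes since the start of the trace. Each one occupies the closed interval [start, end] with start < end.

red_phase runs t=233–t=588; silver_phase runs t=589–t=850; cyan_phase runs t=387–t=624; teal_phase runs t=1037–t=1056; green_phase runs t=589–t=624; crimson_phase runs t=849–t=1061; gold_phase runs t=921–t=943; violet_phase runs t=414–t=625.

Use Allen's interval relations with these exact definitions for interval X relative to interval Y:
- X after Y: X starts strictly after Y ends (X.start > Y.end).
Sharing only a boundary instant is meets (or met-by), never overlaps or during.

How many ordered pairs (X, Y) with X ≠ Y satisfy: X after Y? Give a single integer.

Checking all 56 ordered pairs for relation 'after'; matching pairs in alphabetical order:
(crimson_phase, cyan_phase): crimson_phase after cyan_phase ✓
(crimson_phase, green_phase): crimson_phase after green_phase ✓
(crimson_phase, red_phase): crimson_phase after red_phase ✓
(crimson_phase, violet_phase): crimson_phase after violet_phase ✓
(gold_phase, cyan_phase): gold_phase after cyan_phase ✓
(gold_phase, green_phase): gold_phase after green_phase ✓
(gold_phase, red_phase): gold_phase after red_phase ✓
(gold_phase, silver_phase): gold_phase after silver_phase ✓
(gold_phase, violet_phase): gold_phase after violet_phase ✓
(green_phase, red_phase): green_phase after red_phase ✓
(silver_phase, red_phase): silver_phase after red_phase ✓
(teal_phase, cyan_phase): teal_phase after cyan_phase ✓
(teal_phase, gold_phase): teal_phase after gold_phase ✓
(teal_phase, green_phase): teal_phase after green_phase ✓
(teal_phase, red_phase): teal_phase after red_phase ✓
(teal_phase, silver_phase): teal_phase after silver_phase ✓
(teal_phase, violet_phase): teal_phase after violet_phase ✓
Count: 17.

17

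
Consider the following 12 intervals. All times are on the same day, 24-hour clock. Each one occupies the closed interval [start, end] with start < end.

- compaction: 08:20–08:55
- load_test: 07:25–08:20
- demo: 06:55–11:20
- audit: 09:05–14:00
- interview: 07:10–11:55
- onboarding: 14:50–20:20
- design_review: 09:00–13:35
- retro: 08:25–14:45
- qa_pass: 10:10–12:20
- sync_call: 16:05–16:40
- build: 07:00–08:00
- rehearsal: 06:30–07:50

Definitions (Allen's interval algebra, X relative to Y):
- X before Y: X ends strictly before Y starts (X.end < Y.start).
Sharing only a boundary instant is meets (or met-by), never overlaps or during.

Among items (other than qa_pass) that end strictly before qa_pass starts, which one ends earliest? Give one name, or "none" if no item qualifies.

Target qa_pass = [10:10, 12:20].
audit [09:05, 14:00] → contains → excluded.
build [07:00, 08:00] → before → candidate.
compaction [08:20, 08:55] → before → candidate.
demo [06:55, 11:20] → overlaps → excluded.
design_review [09:00, 13:35] → contains → excluded.
interview [07:10, 11:55] → overlaps → excluded.
load_test [07:25, 08:20] → before → candidate.
onboarding [14:50, 20:20] → after → excluded.
rehearsal [06:30, 07:50] → before → candidate.
retro [08:25, 14:45] → contains → excluded.
sync_call [16:05, 16:40] → after → excluded.
Among candidates, earliest end is 07:50 → rehearsal.

rehearsal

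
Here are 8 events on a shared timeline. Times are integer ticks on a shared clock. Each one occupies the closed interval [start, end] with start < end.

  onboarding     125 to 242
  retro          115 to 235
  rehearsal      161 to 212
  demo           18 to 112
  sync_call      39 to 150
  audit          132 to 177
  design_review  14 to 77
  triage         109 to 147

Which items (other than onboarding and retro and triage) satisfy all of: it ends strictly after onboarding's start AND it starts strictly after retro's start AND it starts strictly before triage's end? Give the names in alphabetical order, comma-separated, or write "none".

audit

Conditions: its end is strictly after onboarding's start (X.end > 125) AND its start is strictly after retro's start (X.start > 115) AND its start is strictly before triage's end (X.start < 147).
audit: end 177 > 125? ✓; start 132 > 115? ✓; start 132 < 147? ✓ → yes.
demo: end 112 > 125? ✗; start 18 > 115? ✗; start 18 < 147? ✓ → no.
design_review: end 77 > 125? ✗; start 14 > 115? ✗; start 14 < 147? ✓ → no.
rehearsal: end 212 > 125? ✓; start 161 > 115? ✓; start 161 < 147? ✗ → no.
sync_call: end 150 > 125? ✓; start 39 > 115? ✗; start 39 < 147? ✓ → no.
Result: audit.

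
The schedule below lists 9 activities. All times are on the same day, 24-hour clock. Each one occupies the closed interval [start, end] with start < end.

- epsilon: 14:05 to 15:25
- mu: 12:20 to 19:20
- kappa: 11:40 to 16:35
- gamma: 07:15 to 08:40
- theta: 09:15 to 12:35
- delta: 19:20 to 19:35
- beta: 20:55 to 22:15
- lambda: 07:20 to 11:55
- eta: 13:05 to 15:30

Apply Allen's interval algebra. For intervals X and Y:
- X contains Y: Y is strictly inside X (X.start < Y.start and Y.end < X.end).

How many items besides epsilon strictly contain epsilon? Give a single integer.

3

Target epsilon = [14:05, 15:25].
beta [20:55, 22:15] → after → no.
delta [19:20, 19:35] → after → no.
eta [13:05, 15:30] → contains → counts.
gamma [07:15, 08:40] → before → no.
kappa [11:40, 16:35] → contains → counts.
lambda [07:20, 11:55] → before → no.
mu [12:20, 19:20] → contains → counts.
theta [09:15, 12:35] → before → no.
Total: 3.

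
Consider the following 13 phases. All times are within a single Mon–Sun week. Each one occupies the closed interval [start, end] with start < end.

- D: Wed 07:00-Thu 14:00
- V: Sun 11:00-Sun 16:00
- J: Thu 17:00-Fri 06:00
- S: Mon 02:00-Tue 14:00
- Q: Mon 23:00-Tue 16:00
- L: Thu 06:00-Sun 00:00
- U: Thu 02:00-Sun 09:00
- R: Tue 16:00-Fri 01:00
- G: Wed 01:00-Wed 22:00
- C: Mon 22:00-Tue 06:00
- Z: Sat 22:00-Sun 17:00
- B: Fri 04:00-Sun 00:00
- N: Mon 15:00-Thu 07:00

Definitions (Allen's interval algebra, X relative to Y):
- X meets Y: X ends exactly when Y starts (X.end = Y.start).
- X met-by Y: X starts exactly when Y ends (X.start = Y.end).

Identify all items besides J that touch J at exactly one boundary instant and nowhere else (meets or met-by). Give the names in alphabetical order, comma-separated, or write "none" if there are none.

Target J = [Thu 17:00, Fri 06:00].
B [Fri 04:00, Sun 00:00] → overlapped-by → no.
C [Mon 22:00, Tue 06:00] → before → no.
D [Wed 07:00, Thu 14:00] → before → no.
G [Wed 01:00, Wed 22:00] → before → no.
L [Thu 06:00, Sun 00:00] → contains → no.
N [Mon 15:00, Thu 07:00] → before → no.
Q [Mon 23:00, Tue 16:00] → before → no.
R [Tue 16:00, Fri 01:00] → overlaps → no.
S [Mon 02:00, Tue 14:00] → before → no.
U [Thu 02:00, Sun 09:00] → contains → no.
V [Sun 11:00, Sun 16:00] → after → no.
Z [Sat 22:00, Sun 17:00] → after → no.
Result: none.

none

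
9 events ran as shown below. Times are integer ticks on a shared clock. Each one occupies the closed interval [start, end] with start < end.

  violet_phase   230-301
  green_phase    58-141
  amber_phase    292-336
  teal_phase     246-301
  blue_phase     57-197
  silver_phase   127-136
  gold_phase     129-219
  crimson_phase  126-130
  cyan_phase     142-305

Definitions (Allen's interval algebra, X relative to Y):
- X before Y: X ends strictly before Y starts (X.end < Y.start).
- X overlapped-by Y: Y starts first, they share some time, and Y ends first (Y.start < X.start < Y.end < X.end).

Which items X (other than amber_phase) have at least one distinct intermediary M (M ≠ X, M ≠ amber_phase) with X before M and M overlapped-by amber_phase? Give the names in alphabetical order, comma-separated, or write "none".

Target amber_phase = [292, 336].
Intermediaries M with M overlapped-by amber_phase: none.
Union: none.

none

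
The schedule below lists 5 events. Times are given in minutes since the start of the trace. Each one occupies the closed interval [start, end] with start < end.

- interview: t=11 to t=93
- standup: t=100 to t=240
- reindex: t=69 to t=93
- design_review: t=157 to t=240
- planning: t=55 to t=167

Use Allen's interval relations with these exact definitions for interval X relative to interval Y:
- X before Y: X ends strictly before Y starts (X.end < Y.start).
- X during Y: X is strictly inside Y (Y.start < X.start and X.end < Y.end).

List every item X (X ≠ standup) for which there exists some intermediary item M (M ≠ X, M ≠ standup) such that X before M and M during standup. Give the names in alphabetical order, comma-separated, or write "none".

none

Target standup = [t=100, t=240].
Intermediaries M with M during standup: none.
Union: none.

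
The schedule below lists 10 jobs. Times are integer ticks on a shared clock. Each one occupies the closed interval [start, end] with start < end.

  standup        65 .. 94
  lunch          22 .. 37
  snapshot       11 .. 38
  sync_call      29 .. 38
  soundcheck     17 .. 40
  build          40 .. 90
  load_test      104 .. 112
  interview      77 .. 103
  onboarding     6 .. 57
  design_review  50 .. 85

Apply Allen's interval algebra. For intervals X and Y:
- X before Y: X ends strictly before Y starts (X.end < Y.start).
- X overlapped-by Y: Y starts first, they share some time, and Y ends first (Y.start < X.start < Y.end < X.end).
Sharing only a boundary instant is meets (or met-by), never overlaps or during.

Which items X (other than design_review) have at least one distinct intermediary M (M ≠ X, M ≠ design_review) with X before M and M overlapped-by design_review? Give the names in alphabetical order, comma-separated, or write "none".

Target design_review = [50, 85].
Intermediaries M with M overlapped-by design_review: interview, standup.
Via interview — items with X before interview: lunch, onboarding, snapshot, soundcheck, sync_call.
Via standup — items with X before standup: lunch, onboarding, snapshot, soundcheck, sync_call.
Union: lunch, onboarding, snapshot, soundcheck, sync_call.

lunch, onboarding, snapshot, soundcheck, sync_call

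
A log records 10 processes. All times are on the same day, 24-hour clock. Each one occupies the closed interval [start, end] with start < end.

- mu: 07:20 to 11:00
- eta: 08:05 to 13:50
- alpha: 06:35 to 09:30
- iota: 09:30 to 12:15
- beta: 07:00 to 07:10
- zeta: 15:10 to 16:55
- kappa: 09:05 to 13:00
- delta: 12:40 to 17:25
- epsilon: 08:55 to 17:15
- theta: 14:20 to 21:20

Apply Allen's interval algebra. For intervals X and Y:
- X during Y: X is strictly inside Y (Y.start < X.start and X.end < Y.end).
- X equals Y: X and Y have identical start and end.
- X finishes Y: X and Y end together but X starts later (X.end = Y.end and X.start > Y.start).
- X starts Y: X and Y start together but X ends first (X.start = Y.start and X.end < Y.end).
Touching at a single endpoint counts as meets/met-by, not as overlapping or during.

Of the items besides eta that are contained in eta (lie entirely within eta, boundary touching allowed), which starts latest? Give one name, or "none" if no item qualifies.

Target eta = [08:05, 13:50].
alpha [06:35, 09:30] → overlaps → excluded.
beta [07:00, 07:10] → before → excluded.
delta [12:40, 17:25] → overlapped-by → excluded.
epsilon [08:55, 17:15] → overlapped-by → excluded.
iota [09:30, 12:15] → during → candidate.
kappa [09:05, 13:00] → during → candidate.
mu [07:20, 11:00] → overlaps → excluded.
theta [14:20, 21:20] → after → excluded.
zeta [15:10, 16:55] → after → excluded.
Among candidates, latest start is 09:30 → iota.

iota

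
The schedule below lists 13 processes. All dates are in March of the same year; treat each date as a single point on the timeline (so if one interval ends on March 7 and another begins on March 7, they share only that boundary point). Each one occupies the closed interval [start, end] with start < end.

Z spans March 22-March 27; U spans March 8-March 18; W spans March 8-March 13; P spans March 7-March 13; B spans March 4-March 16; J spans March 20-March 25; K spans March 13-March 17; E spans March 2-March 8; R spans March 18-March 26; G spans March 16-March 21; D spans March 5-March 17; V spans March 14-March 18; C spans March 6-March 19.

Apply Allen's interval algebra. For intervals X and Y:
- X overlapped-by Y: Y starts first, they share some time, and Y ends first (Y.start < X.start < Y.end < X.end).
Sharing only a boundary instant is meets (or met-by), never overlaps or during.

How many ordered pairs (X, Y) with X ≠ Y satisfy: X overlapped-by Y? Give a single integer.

Checking all 156 ordered pairs for relation 'overlapped-by'; matching pairs in alphabetical order:
(B, E): B overlapped-by E ✓
(C, B): C overlapped-by B ✓
(C, D): C overlapped-by D ✓
(C, E): C overlapped-by E ✓
(D, B): D overlapped-by B ✓
(D, E): D overlapped-by E ✓
(G, C): G overlapped-by C ✓
(G, D): G overlapped-by D ✓
(G, K): G overlapped-by K ✓
(G, U): G overlapped-by U ✓
(G, V): G overlapped-by V ✓
(J, G): J overlapped-by G ✓
(K, B): K overlapped-by B ✓
(P, E): P overlapped-by E ✓
(R, C): R overlapped-by C ✓
(R, G): R overlapped-by G ✓
(U, B): U overlapped-by B ✓
(U, D): U overlapped-by D ✓
(U, P): U overlapped-by P ✓
(V, B): V overlapped-by B ✓
(V, D): V overlapped-by D ✓
(V, K): V overlapped-by K ✓
(Z, J): Z overlapped-by J ✓
(Z, R): Z overlapped-by R ✓
Count: 24.

24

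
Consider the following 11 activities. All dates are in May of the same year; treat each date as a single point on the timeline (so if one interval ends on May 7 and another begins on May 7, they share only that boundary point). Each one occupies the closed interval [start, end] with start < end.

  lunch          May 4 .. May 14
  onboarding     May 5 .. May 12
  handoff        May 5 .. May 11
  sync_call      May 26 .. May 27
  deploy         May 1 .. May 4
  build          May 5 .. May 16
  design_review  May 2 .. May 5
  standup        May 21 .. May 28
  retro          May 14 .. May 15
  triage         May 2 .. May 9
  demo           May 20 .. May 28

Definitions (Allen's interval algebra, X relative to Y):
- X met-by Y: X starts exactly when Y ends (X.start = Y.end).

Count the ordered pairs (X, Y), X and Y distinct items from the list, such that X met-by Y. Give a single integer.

5

Checking all 110 ordered pairs for relation 'met-by'; matching pairs in alphabetical order:
(build, design_review): build met-by design_review ✓
(handoff, design_review): handoff met-by design_review ✓
(lunch, deploy): lunch met-by deploy ✓
(onboarding, design_review): onboarding met-by design_review ✓
(retro, lunch): retro met-by lunch ✓
Count: 5.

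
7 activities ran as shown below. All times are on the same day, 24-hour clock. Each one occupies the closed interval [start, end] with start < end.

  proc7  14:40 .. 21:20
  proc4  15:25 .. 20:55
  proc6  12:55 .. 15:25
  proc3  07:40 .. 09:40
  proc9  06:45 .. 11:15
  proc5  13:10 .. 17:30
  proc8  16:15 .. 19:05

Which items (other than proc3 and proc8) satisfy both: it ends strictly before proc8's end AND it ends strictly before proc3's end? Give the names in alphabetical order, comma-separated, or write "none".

Conditions: its end is strictly before proc8's end (X.end < 19:05) AND its end is strictly before proc3's end (X.end < 09:40).
proc4: end 20:55 < 19:05? ✗; end 20:55 < 09:40? ✗ → no.
proc5: end 17:30 < 19:05? ✓; end 17:30 < 09:40? ✗ → no.
proc6: end 15:25 < 19:05? ✓; end 15:25 < 09:40? ✗ → no.
proc7: end 21:20 < 19:05? ✗; end 21:20 < 09:40? ✗ → no.
proc9: end 11:15 < 19:05? ✓; end 11:15 < 09:40? ✗ → no.
Result: none.

none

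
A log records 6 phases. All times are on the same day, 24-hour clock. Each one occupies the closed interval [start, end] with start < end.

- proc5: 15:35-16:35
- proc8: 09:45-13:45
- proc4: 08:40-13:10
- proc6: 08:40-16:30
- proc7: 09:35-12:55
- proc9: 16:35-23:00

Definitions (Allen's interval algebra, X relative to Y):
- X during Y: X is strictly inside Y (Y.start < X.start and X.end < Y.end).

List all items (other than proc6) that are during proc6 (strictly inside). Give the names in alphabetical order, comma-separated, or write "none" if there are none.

Target proc6 = [08:40, 16:30].
proc4 [08:40, 13:10] → starts → no.
proc5 [15:35, 16:35] → overlapped-by → no.
proc7 [09:35, 12:55] → during → yes.
proc8 [09:45, 13:45] → during → yes.
proc9 [16:35, 23:00] → after → no.
Result: proc7, proc8.

proc7, proc8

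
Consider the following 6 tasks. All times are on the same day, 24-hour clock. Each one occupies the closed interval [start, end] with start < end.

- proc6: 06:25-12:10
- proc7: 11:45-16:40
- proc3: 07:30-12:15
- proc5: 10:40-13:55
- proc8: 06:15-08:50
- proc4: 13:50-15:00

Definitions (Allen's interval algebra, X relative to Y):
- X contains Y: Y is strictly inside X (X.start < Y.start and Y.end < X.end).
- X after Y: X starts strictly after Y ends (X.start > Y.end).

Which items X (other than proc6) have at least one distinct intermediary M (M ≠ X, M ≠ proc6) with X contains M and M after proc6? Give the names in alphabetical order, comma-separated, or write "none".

proc7

Target proc6 = [06:25, 12:10].
Intermediaries M with M after proc6: proc4.
Via proc4 — items with X contains proc4: proc7.
Union: proc7.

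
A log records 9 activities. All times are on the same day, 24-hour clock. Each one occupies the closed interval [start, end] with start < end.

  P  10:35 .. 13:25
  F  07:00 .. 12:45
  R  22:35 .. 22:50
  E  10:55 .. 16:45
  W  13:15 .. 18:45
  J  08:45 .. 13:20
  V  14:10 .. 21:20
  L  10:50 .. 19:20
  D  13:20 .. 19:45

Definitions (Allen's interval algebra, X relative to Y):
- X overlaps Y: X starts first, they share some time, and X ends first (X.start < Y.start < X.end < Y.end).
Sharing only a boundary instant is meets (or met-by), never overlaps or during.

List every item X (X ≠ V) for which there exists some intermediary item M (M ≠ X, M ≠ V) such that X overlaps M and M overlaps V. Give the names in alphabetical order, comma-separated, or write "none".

Target V = [14:10, 21:20].
Intermediaries M with M overlaps V: D, E, L, W.
Via D — items with X overlaps D: E, L, P, W.
Via E — items with X overlaps E: F, J, P.
Via L — items with X overlaps L: F, J, P.
Via W — items with X overlaps W: E, J, P.
Union: E, F, J, L, P, W.

E, F, J, L, P, W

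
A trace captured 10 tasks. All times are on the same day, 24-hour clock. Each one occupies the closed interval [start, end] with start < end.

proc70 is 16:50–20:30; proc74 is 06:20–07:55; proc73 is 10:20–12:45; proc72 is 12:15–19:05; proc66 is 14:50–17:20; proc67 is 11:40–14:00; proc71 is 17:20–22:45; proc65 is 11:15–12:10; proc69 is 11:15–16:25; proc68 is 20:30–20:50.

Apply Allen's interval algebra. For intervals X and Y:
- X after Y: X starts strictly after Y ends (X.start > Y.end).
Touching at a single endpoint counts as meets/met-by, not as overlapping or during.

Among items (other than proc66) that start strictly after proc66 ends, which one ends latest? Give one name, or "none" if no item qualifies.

Target proc66 = [14:50, 17:20].
proc65 [11:15, 12:10] → before → excluded.
proc67 [11:40, 14:00] → before → excluded.
proc68 [20:30, 20:50] → after → candidate.
proc69 [11:15, 16:25] → overlaps → excluded.
proc70 [16:50, 20:30] → overlapped-by → excluded.
proc71 [17:20, 22:45] → met-by → excluded.
proc72 [12:15, 19:05] → contains → excluded.
proc73 [10:20, 12:45] → before → excluded.
proc74 [06:20, 07:55] → before → excluded.
Among candidates, latest end is 20:50 → proc68.

proc68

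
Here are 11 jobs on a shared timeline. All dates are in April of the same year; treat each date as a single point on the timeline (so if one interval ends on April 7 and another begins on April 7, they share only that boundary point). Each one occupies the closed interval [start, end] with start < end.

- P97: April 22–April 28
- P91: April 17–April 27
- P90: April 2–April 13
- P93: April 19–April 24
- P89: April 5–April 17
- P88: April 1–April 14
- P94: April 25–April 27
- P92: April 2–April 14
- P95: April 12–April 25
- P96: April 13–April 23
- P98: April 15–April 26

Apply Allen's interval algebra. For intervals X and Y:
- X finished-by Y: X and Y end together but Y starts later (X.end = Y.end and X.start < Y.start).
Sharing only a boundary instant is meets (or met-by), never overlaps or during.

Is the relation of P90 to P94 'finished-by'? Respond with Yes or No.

No

P90 = [April 2, April 13], P94 = [April 25, April 27].
Actual relation of P90 to P94: before.
Asked whether 'finished-by' holds → No.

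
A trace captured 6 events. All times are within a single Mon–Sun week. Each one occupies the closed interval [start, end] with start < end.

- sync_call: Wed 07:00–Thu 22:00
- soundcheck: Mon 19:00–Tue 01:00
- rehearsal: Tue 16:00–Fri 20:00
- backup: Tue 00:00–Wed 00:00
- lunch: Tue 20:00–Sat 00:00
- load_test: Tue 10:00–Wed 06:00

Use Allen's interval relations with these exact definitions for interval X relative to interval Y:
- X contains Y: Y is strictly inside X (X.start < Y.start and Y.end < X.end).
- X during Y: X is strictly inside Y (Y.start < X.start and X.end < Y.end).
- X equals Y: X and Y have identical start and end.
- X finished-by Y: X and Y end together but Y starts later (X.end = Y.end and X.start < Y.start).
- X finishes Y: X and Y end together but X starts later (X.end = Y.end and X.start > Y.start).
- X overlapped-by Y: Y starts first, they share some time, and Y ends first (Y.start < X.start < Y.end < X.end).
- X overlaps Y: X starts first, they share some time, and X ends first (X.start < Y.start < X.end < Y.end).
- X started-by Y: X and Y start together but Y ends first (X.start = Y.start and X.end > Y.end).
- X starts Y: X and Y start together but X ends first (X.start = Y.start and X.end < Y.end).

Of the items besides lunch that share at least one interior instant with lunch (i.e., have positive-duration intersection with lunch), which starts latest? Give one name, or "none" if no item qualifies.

Target lunch = [Tue 20:00, Sat 00:00].
backup [Tue 00:00, Wed 00:00] → overlaps → candidate.
load_test [Tue 10:00, Wed 06:00] → overlaps → candidate.
rehearsal [Tue 16:00, Fri 20:00] → overlaps → candidate.
soundcheck [Mon 19:00, Tue 01:00] → before → excluded.
sync_call [Wed 07:00, Thu 22:00] → during → candidate.
Among candidates, latest start is Wed 07:00 → sync_call.

sync_call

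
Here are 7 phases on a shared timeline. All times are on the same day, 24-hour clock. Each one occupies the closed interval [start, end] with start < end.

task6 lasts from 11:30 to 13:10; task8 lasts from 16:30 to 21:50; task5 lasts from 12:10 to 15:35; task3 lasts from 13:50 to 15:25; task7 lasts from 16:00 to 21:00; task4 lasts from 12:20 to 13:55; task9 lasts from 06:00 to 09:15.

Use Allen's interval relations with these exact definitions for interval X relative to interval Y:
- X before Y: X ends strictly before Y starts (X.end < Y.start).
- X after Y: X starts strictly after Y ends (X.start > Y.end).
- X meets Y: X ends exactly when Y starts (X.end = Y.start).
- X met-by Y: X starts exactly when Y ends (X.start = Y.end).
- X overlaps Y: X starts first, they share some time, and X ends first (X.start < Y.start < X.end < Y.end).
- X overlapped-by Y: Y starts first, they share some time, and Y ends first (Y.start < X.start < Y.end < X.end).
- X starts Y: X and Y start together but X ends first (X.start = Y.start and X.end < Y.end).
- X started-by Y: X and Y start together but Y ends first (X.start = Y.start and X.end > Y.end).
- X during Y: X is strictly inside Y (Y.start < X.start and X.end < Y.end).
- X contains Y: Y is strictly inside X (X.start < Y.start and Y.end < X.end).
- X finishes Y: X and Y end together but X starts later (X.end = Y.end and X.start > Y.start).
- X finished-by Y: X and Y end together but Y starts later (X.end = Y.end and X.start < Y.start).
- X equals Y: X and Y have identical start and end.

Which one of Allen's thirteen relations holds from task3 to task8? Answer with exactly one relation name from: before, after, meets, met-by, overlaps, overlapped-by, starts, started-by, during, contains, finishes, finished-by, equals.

before

task3 = [13:50, 15:25]; task8 = [16:30, 21:50].
Compare endpoints: task3.start < task8.start, task3.start < task8.end, task3.end < task8.start, task3.end < task8.end.
That pattern is 'before'.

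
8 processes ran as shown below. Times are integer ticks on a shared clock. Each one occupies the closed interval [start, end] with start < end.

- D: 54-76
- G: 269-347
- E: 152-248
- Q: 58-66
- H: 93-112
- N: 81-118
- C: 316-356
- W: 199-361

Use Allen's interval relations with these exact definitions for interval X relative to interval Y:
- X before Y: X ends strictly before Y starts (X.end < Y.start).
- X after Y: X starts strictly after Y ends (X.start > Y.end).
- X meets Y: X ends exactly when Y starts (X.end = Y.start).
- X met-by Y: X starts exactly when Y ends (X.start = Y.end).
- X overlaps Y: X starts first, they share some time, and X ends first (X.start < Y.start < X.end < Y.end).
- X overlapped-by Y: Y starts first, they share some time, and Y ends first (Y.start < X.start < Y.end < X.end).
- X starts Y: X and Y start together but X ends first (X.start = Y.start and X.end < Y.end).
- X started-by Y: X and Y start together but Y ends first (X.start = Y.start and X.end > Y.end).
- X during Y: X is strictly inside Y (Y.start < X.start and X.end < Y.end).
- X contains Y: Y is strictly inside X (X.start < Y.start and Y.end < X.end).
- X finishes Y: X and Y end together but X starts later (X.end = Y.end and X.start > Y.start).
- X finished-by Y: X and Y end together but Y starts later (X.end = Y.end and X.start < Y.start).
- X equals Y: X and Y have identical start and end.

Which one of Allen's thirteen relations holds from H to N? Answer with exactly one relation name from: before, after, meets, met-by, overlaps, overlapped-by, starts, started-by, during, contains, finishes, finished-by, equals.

H = [93, 112]; N = [81, 118].
Compare endpoints: H.start > N.start, H.start < N.end, H.end > N.start, H.end < N.end.
That pattern is 'during'.

during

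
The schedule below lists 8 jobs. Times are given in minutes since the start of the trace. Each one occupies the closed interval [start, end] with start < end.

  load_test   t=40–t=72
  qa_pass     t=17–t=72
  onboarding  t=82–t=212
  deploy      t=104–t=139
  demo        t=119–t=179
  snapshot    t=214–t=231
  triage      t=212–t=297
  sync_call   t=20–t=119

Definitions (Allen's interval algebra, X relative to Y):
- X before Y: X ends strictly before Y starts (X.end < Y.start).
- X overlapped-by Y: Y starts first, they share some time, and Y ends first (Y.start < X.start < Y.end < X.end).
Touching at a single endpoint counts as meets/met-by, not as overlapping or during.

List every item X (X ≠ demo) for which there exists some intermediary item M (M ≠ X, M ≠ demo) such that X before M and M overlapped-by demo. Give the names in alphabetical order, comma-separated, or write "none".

none

Target demo = [t=119, t=179].
Intermediaries M with M overlapped-by demo: none.
Union: none.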